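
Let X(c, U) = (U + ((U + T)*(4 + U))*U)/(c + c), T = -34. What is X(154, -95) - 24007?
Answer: -2127364/77 ≈ -27628.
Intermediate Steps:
X(c, U) = (U + U*(-34 + U)*(4 + U))/(2*c) (X(c, U) = (U + ((U - 34)*(4 + U))*U)/(c + c) = (U + ((-34 + U)*(4 + U))*U)/((2*c)) = (U + U*(-34 + U)*(4 + U))*(1/(2*c)) = (U + U*(-34 + U)*(4 + U))/(2*c))
X(154, -95) - 24007 = (½)*(-95)*(-135 + (-95)² - 30*(-95))/154 - 24007 = (½)*(-95)*(1/154)*(-135 + 9025 + 2850) - 24007 = (½)*(-95)*(1/154)*11740 - 24007 = -278825/77 - 24007 = -2127364/77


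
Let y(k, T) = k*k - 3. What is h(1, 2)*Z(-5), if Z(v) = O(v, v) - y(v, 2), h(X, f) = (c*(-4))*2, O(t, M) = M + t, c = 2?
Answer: 512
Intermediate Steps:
y(k, T) = -3 + k**2 (y(k, T) = k**2 - 3 = -3 + k**2)
h(X, f) = -16 (h(X, f) = (2*(-4))*2 = -8*2 = -16)
Z(v) = 3 - v**2 + 2*v (Z(v) = (v + v) - (-3 + v**2) = 2*v + (3 - v**2) = 3 - v**2 + 2*v)
h(1, 2)*Z(-5) = -16*(3 - 1*(-5)**2 + 2*(-5)) = -16*(3 - 1*25 - 10) = -16*(3 - 25 - 10) = -16*(-32) = 512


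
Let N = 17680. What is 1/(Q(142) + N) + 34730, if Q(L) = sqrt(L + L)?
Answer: 2713994226590/78145529 - sqrt(71)/156291058 ≈ 34730.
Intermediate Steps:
Q(L) = sqrt(2)*sqrt(L) (Q(L) = sqrt(2*L) = sqrt(2)*sqrt(L))
1/(Q(142) + N) + 34730 = 1/(sqrt(2)*sqrt(142) + 17680) + 34730 = 1/(2*sqrt(71) + 17680) + 34730 = 1/(17680 + 2*sqrt(71)) + 34730 = 34730 + 1/(17680 + 2*sqrt(71))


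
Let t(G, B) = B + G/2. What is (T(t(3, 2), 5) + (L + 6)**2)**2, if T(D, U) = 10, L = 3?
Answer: 8281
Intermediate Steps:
t(G, B) = B + G/2 (t(G, B) = B + G*(1/2) = B + G/2)
(T(t(3, 2), 5) + (L + 6)**2)**2 = (10 + (3 + 6)**2)**2 = (10 + 9**2)**2 = (10 + 81)**2 = 91**2 = 8281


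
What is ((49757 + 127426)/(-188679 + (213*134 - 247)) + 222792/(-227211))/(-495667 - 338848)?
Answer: 25330066247/10136856215221120 ≈ 2.4988e-6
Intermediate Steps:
((49757 + 127426)/(-188679 + (213*134 - 247)) + 222792/(-227211))/(-495667 - 338848) = (177183/(-188679 + (28542 - 247)) + 222792*(-1/227211))/(-834515) = (177183/(-188679 + 28295) - 74264/75737)*(-1/834515) = (177183/(-160384) - 74264/75737)*(-1/834515) = (177183*(-1/160384) - 74264/75737)*(-1/834515) = (-177183/160384 - 74264/75737)*(-1/834515) = -25330066247/12147003008*(-1/834515) = 25330066247/10136856215221120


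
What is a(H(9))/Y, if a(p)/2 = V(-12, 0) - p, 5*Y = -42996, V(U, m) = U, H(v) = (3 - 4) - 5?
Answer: 5/3583 ≈ 0.0013955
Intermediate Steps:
H(v) = -6 (H(v) = -1 - 5 = -6)
Y = -42996/5 (Y = (⅕)*(-42996) = -42996/5 ≈ -8599.2)
a(p) = -24 - 2*p (a(p) = 2*(-12 - p) = -24 - 2*p)
a(H(9))/Y = (-24 - 2*(-6))/(-42996/5) = (-24 + 12)*(-5/42996) = -12*(-5/42996) = 5/3583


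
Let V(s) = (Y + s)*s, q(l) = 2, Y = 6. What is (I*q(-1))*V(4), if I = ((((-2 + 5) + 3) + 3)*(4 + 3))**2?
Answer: 317520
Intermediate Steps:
V(s) = s*(6 + s) (V(s) = (6 + s)*s = s*(6 + s))
I = 3969 (I = (((3 + 3) + 3)*7)**2 = ((6 + 3)*7)**2 = (9*7)**2 = 63**2 = 3969)
(I*q(-1))*V(4) = (3969*2)*(4*(6 + 4)) = 7938*(4*10) = 7938*40 = 317520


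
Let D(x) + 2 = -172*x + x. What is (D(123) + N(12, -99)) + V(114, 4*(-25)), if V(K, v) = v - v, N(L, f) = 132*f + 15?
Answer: -34088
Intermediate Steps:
N(L, f) = 15 + 132*f
D(x) = -2 - 171*x (D(x) = -2 + (-172*x + x) = -2 - 171*x)
V(K, v) = 0
(D(123) + N(12, -99)) + V(114, 4*(-25)) = ((-2 - 171*123) + (15 + 132*(-99))) + 0 = ((-2 - 21033) + (15 - 13068)) + 0 = (-21035 - 13053) + 0 = -34088 + 0 = -34088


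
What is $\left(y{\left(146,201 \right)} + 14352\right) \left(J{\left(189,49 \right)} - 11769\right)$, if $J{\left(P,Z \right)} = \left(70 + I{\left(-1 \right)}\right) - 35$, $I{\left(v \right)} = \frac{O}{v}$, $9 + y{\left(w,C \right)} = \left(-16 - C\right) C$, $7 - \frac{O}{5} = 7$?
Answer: $343501116$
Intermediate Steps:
$O = 0$ ($O = 35 - 35 = 0$)
$y{\left(w,C \right)} = -9 + C \left(-16 - C\right)$ ($y{\left(w,C \right)} = -9 + \left(-16 - C\right) C = -9 + C \left(-16 - C\right)$)
$I{\left(v \right)} = 0$ ($I{\left(v \right)} = \frac{0}{v} = 0$)
$J{\left(P,Z \right)} = 35$ ($J{\left(P,Z \right)} = \left(70 + 0\right) - 35 = 70 - 35 = 35$)
$\left(y{\left(146,201 \right)} + 14352\right) \left(J{\left(189,49 \right)} - 11769\right) = \left(\left(-9 - 201^{2} - 3216\right) + 14352\right) \left(35 - 11769\right) = \left(\left(-9 - 40401 - 3216\right) + 14352\right) \left(-11734\right) = \left(-43626 + 14352\right) \left(-11734\right) = \left(-29274\right) \left(-11734\right) = 343501116$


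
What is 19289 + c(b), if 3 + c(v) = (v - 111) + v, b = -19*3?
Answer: 19061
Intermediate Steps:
b = -57
c(v) = -114 + 2*v (c(v) = -3 + ((v - 111) + v) = -3 + ((-111 + v) + v) = -3 + (-111 + 2*v) = -114 + 2*v)
19289 + c(b) = 19289 + (-114 + 2*(-57)) = 19289 + (-114 - 114) = 19289 - 228 = 19061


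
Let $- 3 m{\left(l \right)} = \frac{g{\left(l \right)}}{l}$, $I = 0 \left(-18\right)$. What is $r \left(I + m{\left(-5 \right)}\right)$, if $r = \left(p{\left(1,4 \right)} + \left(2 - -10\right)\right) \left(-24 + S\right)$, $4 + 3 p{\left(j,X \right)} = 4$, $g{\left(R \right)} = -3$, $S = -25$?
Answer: $\frac{588}{5} \approx 117.6$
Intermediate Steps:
$I = 0$
$p{\left(j,X \right)} = 0$ ($p{\left(j,X \right)} = - \frac{4}{3} + \frac{1}{3} \cdot 4 = - \frac{4}{3} + \frac{4}{3} = 0$)
$m{\left(l \right)} = \frac{1}{l}$ ($m{\left(l \right)} = - \frac{\left(-3\right) \frac{1}{l}}{3} = \frac{1}{l}$)
$r = -588$ ($r = \left(0 + \left(2 - -10\right)\right) \left(-24 - 25\right) = \left(0 + \left(2 + 10\right)\right) \left(-49\right) = \left(0 + 12\right) \left(-49\right) = 12 \left(-49\right) = -588$)
$r \left(I + m{\left(-5 \right)}\right) = - 588 \left(0 + \frac{1}{-5}\right) = - 588 \left(0 - \frac{1}{5}\right) = \left(-588\right) \left(- \frac{1}{5}\right) = \frac{588}{5}$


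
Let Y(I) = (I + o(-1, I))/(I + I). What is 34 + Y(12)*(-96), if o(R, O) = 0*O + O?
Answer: -62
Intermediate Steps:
o(R, O) = O (o(R, O) = 0 + O = O)
Y(I) = 1 (Y(I) = (I + I)/(I + I) = (2*I)/((2*I)) = (2*I)*(1/(2*I)) = 1)
34 + Y(12)*(-96) = 34 + 1*(-96) = 34 - 96 = -62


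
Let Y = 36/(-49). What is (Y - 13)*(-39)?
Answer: 26247/49 ≈ 535.65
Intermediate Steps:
Y = -36/49 (Y = 36*(-1/49) = -36/49 ≈ -0.73469)
(Y - 13)*(-39) = (-36/49 - 13)*(-39) = -673/49*(-39) = 26247/49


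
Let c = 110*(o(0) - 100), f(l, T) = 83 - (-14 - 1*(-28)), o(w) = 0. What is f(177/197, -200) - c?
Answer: 11069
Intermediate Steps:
f(l, T) = 69 (f(l, T) = 83 - (-14 + 28) = 83 - 1*14 = 83 - 14 = 69)
c = -11000 (c = 110*(0 - 100) = 110*(-100) = -11000)
f(177/197, -200) - c = 69 - 1*(-11000) = 69 + 11000 = 11069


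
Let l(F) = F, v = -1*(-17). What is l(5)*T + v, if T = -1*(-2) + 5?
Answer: 52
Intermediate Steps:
v = 17
T = 7 (T = 2 + 5 = 7)
l(5)*T + v = 5*7 + 17 = 35 + 17 = 52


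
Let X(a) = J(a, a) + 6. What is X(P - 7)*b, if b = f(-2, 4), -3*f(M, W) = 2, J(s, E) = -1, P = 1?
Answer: -10/3 ≈ -3.3333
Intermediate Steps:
f(M, W) = -2/3 (f(M, W) = -1/3*2 = -2/3)
X(a) = 5 (X(a) = -1 + 6 = 5)
b = -2/3 ≈ -0.66667
X(P - 7)*b = 5*(-2/3) = -10/3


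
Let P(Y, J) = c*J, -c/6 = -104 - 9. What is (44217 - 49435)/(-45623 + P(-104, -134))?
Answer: 5218/136475 ≈ 0.038234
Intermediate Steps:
c = 678 (c = -6*(-104 - 9) = -6*(-113) = 678)
P(Y, J) = 678*J
(44217 - 49435)/(-45623 + P(-104, -134)) = (44217 - 49435)/(-45623 + 678*(-134)) = -5218/(-45623 - 90852) = -5218/(-136475) = -5218*(-1/136475) = 5218/136475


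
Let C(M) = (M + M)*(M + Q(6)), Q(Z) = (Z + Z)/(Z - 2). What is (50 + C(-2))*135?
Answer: 6210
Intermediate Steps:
Q(Z) = 2*Z/(-2 + Z) (Q(Z) = (2*Z)/(-2 + Z) = 2*Z/(-2 + Z))
C(M) = 2*M*(3 + M) (C(M) = (M + M)*(M + 2*6/(-2 + 6)) = (2*M)*(M + 2*6/4) = (2*M)*(M + 2*6*(¼)) = (2*M)*(M + 3) = (2*M)*(3 + M) = 2*M*(3 + M))
(50 + C(-2))*135 = (50 + 2*(-2)*(3 - 2))*135 = (50 + 2*(-2)*1)*135 = (50 - 4)*135 = 46*135 = 6210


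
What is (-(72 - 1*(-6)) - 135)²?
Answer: 45369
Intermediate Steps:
(-(72 - 1*(-6)) - 135)² = (-(72 + 6) - 135)² = (-1*78 - 135)² = (-78 - 135)² = (-213)² = 45369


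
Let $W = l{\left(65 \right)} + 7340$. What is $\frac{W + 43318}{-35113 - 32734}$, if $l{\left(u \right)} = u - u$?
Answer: $- \frac{50658}{67847} \approx -0.74665$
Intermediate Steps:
$l{\left(u \right)} = 0$
$W = 7340$ ($W = 0 + 7340 = 7340$)
$\frac{W + 43318}{-35113 - 32734} = \frac{7340 + 43318}{-35113 - 32734} = \frac{50658}{-67847} = 50658 \left(- \frac{1}{67847}\right) = - \frac{50658}{67847}$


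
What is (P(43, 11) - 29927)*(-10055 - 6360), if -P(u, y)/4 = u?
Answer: 494075085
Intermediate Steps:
P(u, y) = -4*u
(P(43, 11) - 29927)*(-10055 - 6360) = (-4*43 - 29927)*(-10055 - 6360) = (-172 - 29927)*(-16415) = -30099*(-16415) = 494075085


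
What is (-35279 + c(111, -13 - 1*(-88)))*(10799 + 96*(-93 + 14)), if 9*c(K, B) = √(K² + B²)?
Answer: -113421985 + 3215*√1994/3 ≈ -1.1337e+8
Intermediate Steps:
c(K, B) = √(B² + K²)/9 (c(K, B) = √(K² + B²)/9 = √(B² + K²)/9)
(-35279 + c(111, -13 - 1*(-88)))*(10799 + 96*(-93 + 14)) = (-35279 + √((-13 - 1*(-88))² + 111²)/9)*(10799 + 96*(-93 + 14)) = (-35279 + √((-13 + 88)² + 12321)/9)*(10799 + 96*(-79)) = (-35279 + √(75² + 12321)/9)*(10799 - 7584) = (-35279 + √(5625 + 12321)/9)*3215 = (-35279 + √17946/9)*3215 = (-35279 + (3*√1994)/9)*3215 = (-35279 + √1994/3)*3215 = -113421985 + 3215*√1994/3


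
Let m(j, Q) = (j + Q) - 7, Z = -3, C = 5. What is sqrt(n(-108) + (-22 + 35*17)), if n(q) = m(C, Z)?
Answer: 2*sqrt(142) ≈ 23.833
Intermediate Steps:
m(j, Q) = -7 + Q + j (m(j, Q) = (Q + j) - 7 = -7 + Q + j)
n(q) = -5 (n(q) = -7 - 3 + 5 = -5)
sqrt(n(-108) + (-22 + 35*17)) = sqrt(-5 + (-22 + 35*17)) = sqrt(-5 + (-22 + 595)) = sqrt(-5 + 573) = sqrt(568) = 2*sqrt(142)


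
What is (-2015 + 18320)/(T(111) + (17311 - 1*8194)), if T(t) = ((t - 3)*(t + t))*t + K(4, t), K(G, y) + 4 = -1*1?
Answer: 16305/2670448 ≈ 0.0061057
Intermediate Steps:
K(G, y) = -5 (K(G, y) = -4 - 1*1 = -4 - 1 = -5)
T(t) = -5 + 2*t²*(-3 + t) (T(t) = ((t - 3)*(t + t))*t - 5 = ((-3 + t)*(2*t))*t - 5 = (2*t*(-3 + t))*t - 5 = 2*t²*(-3 + t) - 5 = -5 + 2*t²*(-3 + t))
(-2015 + 18320)/(T(111) + (17311 - 1*8194)) = (-2015 + 18320)/((-5 - 6*111² + 2*111³) + (17311 - 1*8194)) = 16305/((-5 - 6*12321 + 2*1367631) + (17311 - 8194)) = 16305/((-5 - 73926 + 2735262) + 9117) = 16305/(2661331 + 9117) = 16305/2670448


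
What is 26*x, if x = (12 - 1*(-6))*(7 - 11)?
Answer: -1872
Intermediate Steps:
x = -72 (x = (12 + 6)*(-4) = 18*(-4) = -72)
26*x = 26*(-72) = -1872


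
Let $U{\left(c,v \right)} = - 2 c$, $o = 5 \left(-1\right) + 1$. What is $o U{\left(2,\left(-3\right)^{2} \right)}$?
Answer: $16$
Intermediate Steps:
$o = -4$ ($o = -5 + 1 = -4$)
$o U{\left(2,\left(-3\right)^{2} \right)} = - 4 \left(\left(-2\right) 2\right) = \left(-4\right) \left(-4\right) = 16$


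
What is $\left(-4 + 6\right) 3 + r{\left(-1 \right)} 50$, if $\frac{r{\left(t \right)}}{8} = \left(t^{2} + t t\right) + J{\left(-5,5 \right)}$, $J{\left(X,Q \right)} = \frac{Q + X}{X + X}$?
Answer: $806$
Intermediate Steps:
$J{\left(X,Q \right)} = \frac{Q + X}{2 X}$
$r{\left(t \right)} = 16 t^{2}$ ($r{\left(t \right)} = 8 \left(\left(t^{2} + t t\right) + \frac{5 - 5}{2 \left(-5\right)}\right) = 8 \left(\left(t^{2} + t^{2}\right) + \frac{1}{2} \left(- \frac{1}{5}\right) 0\right) = 8 \left(2 t^{2} + 0\right) = 8 \cdot 2 t^{2} = 16 t^{2}$)
$\left(-4 + 6\right) 3 + r{\left(-1 \right)} 50 = \left(-4 + 6\right) 3 + 16 \left(-1\right)^{2} \cdot 50 = 2 \cdot 3 + 16 \cdot 1 \cdot 50 = 6 + 16 \cdot 50 = 6 + 800 = 806$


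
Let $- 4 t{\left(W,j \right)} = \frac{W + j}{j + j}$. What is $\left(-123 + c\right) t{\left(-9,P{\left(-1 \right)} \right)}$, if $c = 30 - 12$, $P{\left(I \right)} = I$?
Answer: $\frac{525}{4} \approx 131.25$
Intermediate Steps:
$c = 18$
$t{\left(W,j \right)} = - \frac{W + j}{8 j}$ ($t{\left(W,j \right)} = - \frac{\left(W + j\right) \frac{1}{j + j}}{4} = - \frac{\left(W + j\right) \frac{1}{2 j}}{4} = - \frac{\frac{1}{2} \frac{1}{j} \left(W + j\right)}{4} = - \frac{W + j}{8 j}$)
$\left(-123 + c\right) t{\left(-9,P{\left(-1 \right)} \right)} = \left(-123 + 18\right) \frac{\left(-1\right) \left(-9\right) - -1}{8 \left(-1\right)} = - 105 \cdot \frac{1}{8} \left(-1\right) \left(9 + 1\right) = - 105 \cdot \frac{1}{8} \left(-1\right) 10 = \left(-105\right) \left(- \frac{5}{4}\right) = \frac{525}{4}$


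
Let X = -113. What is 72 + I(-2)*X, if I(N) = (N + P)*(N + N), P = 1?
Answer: -380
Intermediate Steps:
I(N) = 2*N*(1 + N) (I(N) = (N + 1)*(N + N) = (1 + N)*(2*N) = 2*N*(1 + N))
72 + I(-2)*X = 72 + (2*(-2)*(1 - 2))*(-113) = 72 + (2*(-2)*(-1))*(-113) = 72 + 4*(-113) = 72 - 452 = -380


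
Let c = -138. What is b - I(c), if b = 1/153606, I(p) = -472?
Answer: 72502033/153606 ≈ 472.00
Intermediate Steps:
b = 1/153606 ≈ 6.5102e-6
b - I(c) = 1/153606 - 1*(-472) = 1/153606 + 472 = 72502033/153606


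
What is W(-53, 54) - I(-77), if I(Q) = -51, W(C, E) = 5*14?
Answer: 121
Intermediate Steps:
W(C, E) = 70
W(-53, 54) - I(-77) = 70 - 1*(-51) = 70 + 51 = 121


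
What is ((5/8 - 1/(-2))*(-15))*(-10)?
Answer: 675/4 ≈ 168.75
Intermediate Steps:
((5/8 - 1/(-2))*(-15))*(-10) = ((5*(⅛) - 1*(-½))*(-15))*(-10) = ((5/8 + ½)*(-15))*(-10) = ((9/8)*(-15))*(-10) = -135/8*(-10) = 675/4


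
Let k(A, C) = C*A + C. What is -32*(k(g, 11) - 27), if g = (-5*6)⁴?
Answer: -285119488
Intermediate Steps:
g = 810000 (g = (-30)⁴ = 810000)
k(A, C) = C + A*C (k(A, C) = A*C + C = C + A*C)
-32*(k(g, 11) - 27) = -32*(11*(1 + 810000) - 27) = -32*(11*810001 - 27) = -32*(8910011 - 27) = -32*8909984 = -285119488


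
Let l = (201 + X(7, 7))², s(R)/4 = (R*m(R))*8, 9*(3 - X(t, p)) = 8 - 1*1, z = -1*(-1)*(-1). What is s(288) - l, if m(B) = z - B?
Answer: -219082585/81 ≈ -2.7047e+6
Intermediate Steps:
z = -1 (z = 1*(-1) = -1)
X(t, p) = 20/9 (X(t, p) = 3 - (8 - 1*1)/9 = 3 - (8 - 1)/9 = 3 - ⅑*7 = 3 - 7/9 = 20/9)
m(B) = -1 - B
s(R) = 32*R*(-1 - R) (s(R) = 4*((R*(-1 - R))*8) = 4*(8*R*(-1 - R)) = 32*R*(-1 - R))
l = 3345241/81 (l = (201 + 20/9)² = (1829/9)² = 3345241/81 ≈ 41299.)
s(288) - l = -32*288*(1 + 288) - 1*3345241/81 = -32*288*289 - 3345241/81 = -2663424 - 3345241/81 = -219082585/81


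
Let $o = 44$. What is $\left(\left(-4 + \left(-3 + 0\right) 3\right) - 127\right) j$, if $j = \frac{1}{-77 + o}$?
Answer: $\frac{140}{33} \approx 4.2424$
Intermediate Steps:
$j = - \frac{1}{33}$ ($j = \frac{1}{-77 + 44} = \frac{1}{-33} = - \frac{1}{33} \approx -0.030303$)
$\left(\left(-4 + \left(-3 + 0\right) 3\right) - 127\right) j = \left(\left(-4 + \left(-3 + 0\right) 3\right) - 127\right) \left(- \frac{1}{33}\right) = \left(\left(-4 - 9\right) - 127\right) \left(- \frac{1}{33}\right) = \left(-13 - 127\right) \left(- \frac{1}{33}\right) = \left(-140\right) \left(- \frac{1}{33}\right) = \frac{140}{33}$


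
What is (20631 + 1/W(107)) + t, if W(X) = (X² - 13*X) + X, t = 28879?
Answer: 503269151/10165 ≈ 49510.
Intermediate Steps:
W(X) = X² - 12*X
(20631 + 1/W(107)) + t = (20631 + 1/(107*(-12 + 107))) + 28879 = (20631 + 1/(107*95)) + 28879 = (20631 + 1/10165) + 28879 = 209714116/10165 + 28879 = 503269151/10165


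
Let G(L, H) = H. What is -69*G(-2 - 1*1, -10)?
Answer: 690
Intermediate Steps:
-69*G(-2 - 1*1, -10) = -69*(-10) = 690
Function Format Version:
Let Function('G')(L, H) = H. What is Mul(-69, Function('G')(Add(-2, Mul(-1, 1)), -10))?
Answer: 690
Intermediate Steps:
Mul(-69, Function('G')(Add(-2, Mul(-1, 1)), -10)) = Mul(-69, -10) = 690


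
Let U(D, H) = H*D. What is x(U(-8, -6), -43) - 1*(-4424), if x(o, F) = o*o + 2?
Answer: 6730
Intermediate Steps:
U(D, H) = D*H
x(o, F) = 2 + o² (x(o, F) = o² + 2 = 2 + o²)
x(U(-8, -6), -43) - 1*(-4424) = (2 + (-8*(-6))²) - 1*(-4424) = (2 + 48²) + 4424 = (2 + 2304) + 4424 = 2306 + 4424 = 6730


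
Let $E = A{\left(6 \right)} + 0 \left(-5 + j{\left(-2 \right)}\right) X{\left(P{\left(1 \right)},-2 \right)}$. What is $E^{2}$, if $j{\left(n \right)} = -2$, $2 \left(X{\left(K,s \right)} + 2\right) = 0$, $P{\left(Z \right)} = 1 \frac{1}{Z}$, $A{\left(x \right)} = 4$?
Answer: $16$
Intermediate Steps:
$P{\left(Z \right)} = \frac{1}{Z}$
$X{\left(K,s \right)} = -2$ ($X{\left(K,s \right)} = -2 + \frac{1}{2} \cdot 0 = -2 + 0 = -2$)
$E = 4$ ($E = 4 + 0 \left(-5 - 2\right) \left(-2\right) = 4 + 0 \left(\left(-7\right) \left(-2\right)\right) = 4 + 0 \cdot 14 = 4 + 0 = 4$)
$E^{2} = 4^{2} = 16$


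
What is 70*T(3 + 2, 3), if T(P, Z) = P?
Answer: 350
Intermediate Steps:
70*T(3 + 2, 3) = 70*(3 + 2) = 70*5 = 350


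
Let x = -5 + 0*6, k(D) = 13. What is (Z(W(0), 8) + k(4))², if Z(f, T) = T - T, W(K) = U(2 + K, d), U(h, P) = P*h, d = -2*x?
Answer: 169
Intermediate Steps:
x = -5 (x = -5 + 0 = -5)
d = 10 (d = -2*(-5) = 10)
W(K) = 20 + 10*K (W(K) = 10*(2 + K) = 20 + 10*K)
Z(f, T) = 0
(Z(W(0), 8) + k(4))² = (0 + 13)² = 13² = 169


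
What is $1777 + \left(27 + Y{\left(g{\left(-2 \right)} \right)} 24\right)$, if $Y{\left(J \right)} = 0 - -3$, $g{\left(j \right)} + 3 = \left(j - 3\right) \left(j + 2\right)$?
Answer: $1876$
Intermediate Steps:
$g{\left(j \right)} = -3 + \left(-3 + j\right) \left(2 + j\right)$ ($g{\left(j \right)} = -3 + \left(j - 3\right) \left(j + 2\right) = -3 + \left(-3 + j\right) \left(2 + j\right)$)
$Y{\left(J \right)} = 3$ ($Y{\left(J \right)} = 0 + 3 = 3$)
$1777 + \left(27 + Y{\left(g{\left(-2 \right)} \right)} 24\right) = 1777 + \left(27 + 3 \cdot 24\right) = 1777 + \left(27 + 72\right) = 1777 + 99 = 1876$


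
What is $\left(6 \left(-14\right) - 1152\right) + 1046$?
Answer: $-190$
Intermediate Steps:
$\left(6 \left(-14\right) - 1152\right) + 1046 = \left(-84 - 1152\right) + 1046 = -1236 + 1046 = -190$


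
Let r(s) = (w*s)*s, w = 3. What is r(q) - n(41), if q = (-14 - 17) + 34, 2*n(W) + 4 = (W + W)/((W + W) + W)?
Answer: 86/3 ≈ 28.667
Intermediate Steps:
n(W) = -5/3 (n(W) = -2 + ((W + W)/((W + W) + W))/2 = -2 + ((2*W)/(2*W + W))/2 = -2 + ((2*W)/((3*W)))/2 = -2 + ((2*W)*(1/(3*W)))/2 = -2 + (1/2)*(2/3) = -2 + 1/3 = -5/3)
q = 3 (q = -31 + 34 = 3)
r(s) = 3*s**2 (r(s) = (3*s)*s = 3*s**2)
r(q) - n(41) = 3*3**2 - 1*(-5/3) = 3*9 + 5/3 = 27 + 5/3 = 86/3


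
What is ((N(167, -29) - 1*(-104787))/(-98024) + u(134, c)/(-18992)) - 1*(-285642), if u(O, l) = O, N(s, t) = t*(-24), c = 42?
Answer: 4154450329003/14544311 ≈ 2.8564e+5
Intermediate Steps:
N(s, t) = -24*t
((N(167, -29) - 1*(-104787))/(-98024) + u(134, c)/(-18992)) - 1*(-285642) = ((-24*(-29) - 1*(-104787))/(-98024) + 134/(-18992)) - 1*(-285642) = ((696 + 104787)*(-1/98024) + 134*(-1/18992)) + 285642 = (105483*(-1/98024) - 67/9496) + 285642 = (-105483/98024 - 67/9496) + 285642 = -15753659/14544311 + 285642 = 4154450329003/14544311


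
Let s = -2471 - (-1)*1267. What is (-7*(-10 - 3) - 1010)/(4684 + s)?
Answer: -919/3480 ≈ -0.26408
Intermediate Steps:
s = -1204 (s = -2471 - 1*(-1267) = -2471 + 1267 = -1204)
(-7*(-10 - 3) - 1010)/(4684 + s) = (-7*(-10 - 3) - 1010)/(4684 - 1204) = (-7*(-13) - 1010)/3480 = (91 - 1010)*(1/3480) = -919*1/3480 = -919/3480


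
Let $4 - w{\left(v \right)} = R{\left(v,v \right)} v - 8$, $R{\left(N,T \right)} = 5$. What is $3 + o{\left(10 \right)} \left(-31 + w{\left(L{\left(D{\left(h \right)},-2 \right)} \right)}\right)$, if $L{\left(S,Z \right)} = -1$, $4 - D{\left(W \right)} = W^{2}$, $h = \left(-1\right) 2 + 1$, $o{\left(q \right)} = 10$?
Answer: $-137$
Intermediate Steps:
$h = -1$ ($h = -2 + 1 = -1$)
$D{\left(W \right)} = 4 - W^{2}$
$w{\left(v \right)} = 12 - 5 v$ ($w{\left(v \right)} = 4 - \left(5 v - 8\right) = 4 - \left(-8 + 5 v\right) = 12 - 5 v$)
$3 + o{\left(10 \right)} \left(-31 + w{\left(L{\left(D{\left(h \right)},-2 \right)} \right)}\right) = 3 + 10 \left(-31 + \left(12 - -5\right)\right) = 3 + 10 \left(-31 + \left(12 + 5\right)\right) = 3 + 10 \left(-31 + 17\right) = 3 + 10 \left(-14\right) = 3 - 140 = -137$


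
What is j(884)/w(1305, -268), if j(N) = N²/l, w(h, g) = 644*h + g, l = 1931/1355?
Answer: 132359110/202791689 ≈ 0.65269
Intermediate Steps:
l = 1931/1355 (l = 1931*(1/1355) = 1931/1355 ≈ 1.4251)
w(h, g) = g + 644*h
j(N) = 1355*N²/1931 (j(N) = N²/(1931/1355) = N²*(1355/1931) = 1355*N²/1931)
j(884)/w(1305, -268) = ((1355/1931)*884²)/(-268 + 644*1305) = ((1355/1931)*781456)/(-268 + 840420) = (1058872880/1931)/840152 = (1058872880/1931)*(1/840152) = 132359110/202791689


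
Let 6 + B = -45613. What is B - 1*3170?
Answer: -48789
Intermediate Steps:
B = -45619 (B = -6 - 45613 = -45619)
B - 1*3170 = -45619 - 1*3170 = -45619 - 3170 = -48789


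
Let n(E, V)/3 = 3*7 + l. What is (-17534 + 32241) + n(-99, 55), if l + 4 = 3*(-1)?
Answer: 14749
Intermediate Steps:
l = -7 (l = -4 + 3*(-1) = -4 - 3 = -7)
n(E, V) = 42 (n(E, V) = 3*(3*7 - 7) = 3*(21 - 7) = 3*14 = 42)
(-17534 + 32241) + n(-99, 55) = (-17534 + 32241) + 42 = 14707 + 42 = 14749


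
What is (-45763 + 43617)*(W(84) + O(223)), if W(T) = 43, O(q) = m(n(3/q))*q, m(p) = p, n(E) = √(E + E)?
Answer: -92278 - 2146*√1338 ≈ -1.7078e+5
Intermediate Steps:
n(E) = √2*√E (n(E) = √(2*E) = √2*√E)
O(q) = q*√6*√(1/q) (O(q) = (√2*√(3/q))*q = (√2*(√3*√(1/q)))*q = (√6*√(1/q))*q = q*√6*√(1/q))
(-45763 + 43617)*(W(84) + O(223)) = (-45763 + 43617)*(43 + 223*√6*√(1/223)) = -2146*(43 + 223*√6*√(1/223)) = -2146*(43 + 223*√6*(√223/223)) = -2146*(43 + √1338) = -92278 - 2146*√1338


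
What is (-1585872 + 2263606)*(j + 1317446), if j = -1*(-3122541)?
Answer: 3009130149458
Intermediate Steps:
j = 3122541
(-1585872 + 2263606)*(j + 1317446) = (-1585872 + 2263606)*(3122541 + 1317446) = 677734*4439987 = 3009130149458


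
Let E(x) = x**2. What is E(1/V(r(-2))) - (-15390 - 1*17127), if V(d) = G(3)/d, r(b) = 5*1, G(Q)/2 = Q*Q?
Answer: 10535533/324 ≈ 32517.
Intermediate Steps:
G(Q) = 2*Q**2 (G(Q) = 2*(Q*Q) = 2*Q**2)
r(b) = 5
V(d) = 18/d (V(d) = (2*3**2)/d = (2*9)/d = 18/d)
E(1/V(r(-2))) - (-15390 - 1*17127) = (1/(18/5))**2 - (-15390 - 1*17127) = (1/(18*(1/5)))**2 - (-15390 - 17127) = (1/(18/5))**2 - 1*(-32517) = (5/18)**2 + 32517 = 25/324 + 32517 = 10535533/324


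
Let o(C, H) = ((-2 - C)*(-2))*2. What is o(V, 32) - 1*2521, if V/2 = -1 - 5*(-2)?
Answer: -2441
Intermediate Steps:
V = 18 (V = 2*(-1 - 5*(-2)) = 2*(-1 + 10) = 2*9 = 18)
o(C, H) = 8 + 4*C (o(C, H) = (4 + 2*C)*2 = 8 + 4*C)
o(V, 32) - 1*2521 = (8 + 4*18) - 1*2521 = (8 + 72) - 2521 = 80 - 2521 = -2441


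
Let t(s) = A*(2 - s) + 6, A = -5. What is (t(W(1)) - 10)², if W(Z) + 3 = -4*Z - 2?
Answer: 3481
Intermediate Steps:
W(Z) = -5 - 4*Z (W(Z) = -3 + (-4*Z - 2) = -3 + (-2 - 4*Z) = -5 - 4*Z)
t(s) = -4 + 5*s (t(s) = -5*(2 - s) + 6 = (-10 + 5*s) + 6 = -4 + 5*s)
(t(W(1)) - 10)² = ((-4 + 5*(-5 - 4*1)) - 10)² = ((-4 + 5*(-5 - 4)) - 10)² = ((-4 + 5*(-9)) - 10)² = ((-4 - 45) - 10)² = (-49 - 10)² = (-59)² = 3481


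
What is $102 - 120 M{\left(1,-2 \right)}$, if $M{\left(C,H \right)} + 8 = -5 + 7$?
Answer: $822$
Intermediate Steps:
$M{\left(C,H \right)} = -6$ ($M{\left(C,H \right)} = -8 + \left(-5 + 7\right) = -8 + 2 = -6$)
$102 - 120 M{\left(1,-2 \right)} = 102 - -720 = 102 + 720 = 822$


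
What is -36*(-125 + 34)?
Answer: 3276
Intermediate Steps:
-36*(-125 + 34) = -36*(-91) = 3276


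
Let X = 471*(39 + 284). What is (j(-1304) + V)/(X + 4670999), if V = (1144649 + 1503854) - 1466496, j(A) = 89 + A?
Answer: 295198/1205783 ≈ 0.24482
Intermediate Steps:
X = 152133 (X = 471*323 = 152133)
V = 1182007 (V = 2648503 - 1466496 = 1182007)
(j(-1304) + V)/(X + 4670999) = ((89 - 1304) + 1182007)/(152133 + 4670999) = (-1215 + 1182007)/4823132 = 1180792*(1/4823132) = 295198/1205783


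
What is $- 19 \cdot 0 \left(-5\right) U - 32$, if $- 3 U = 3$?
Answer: $-32$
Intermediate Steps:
$U = -1$ ($U = \left(- \frac{1}{3}\right) 3 = -1$)
$- 19 \cdot 0 \left(-5\right) U - 32 = - 19 \cdot 0 \left(-5\right) \left(-1\right) - 32 = - 19 \cdot 0 \left(-1\right) - 32 = \left(-19\right) 0 - 32 = 0 - 32 = -32$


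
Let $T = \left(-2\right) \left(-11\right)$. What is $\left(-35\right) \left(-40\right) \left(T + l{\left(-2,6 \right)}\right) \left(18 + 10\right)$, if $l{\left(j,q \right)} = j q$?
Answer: $392000$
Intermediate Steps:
$T = 22$
$\left(-35\right) \left(-40\right) \left(T + l{\left(-2,6 \right)}\right) \left(18 + 10\right) = \left(-35\right) \left(-40\right) \left(22 - 12\right) \left(18 + 10\right) = 1400 \left(22 - 12\right) 28 = 1400 \cdot 10 \cdot 28 = 1400 \cdot 280 = 392000$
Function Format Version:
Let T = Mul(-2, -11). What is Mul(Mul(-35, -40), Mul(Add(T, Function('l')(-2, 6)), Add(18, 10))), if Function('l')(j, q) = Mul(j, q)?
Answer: 392000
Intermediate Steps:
T = 22
Mul(Mul(-35, -40), Mul(Add(T, Function('l')(-2, 6)), Add(18, 10))) = Mul(Mul(-35, -40), Mul(Add(22, Mul(-2, 6)), Add(18, 10))) = Mul(1400, Mul(Add(22, -12), 28)) = Mul(1400, Mul(10, 28)) = Mul(1400, 280) = 392000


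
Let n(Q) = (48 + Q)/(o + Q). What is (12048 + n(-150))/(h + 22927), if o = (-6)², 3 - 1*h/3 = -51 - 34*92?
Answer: 228929/616987 ≈ 0.37104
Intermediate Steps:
h = 9546 (h = 9 - 3*(-51 - 34*92) = 9 - 3*(-51 - 3128) = 9 - 3*(-3179) = 9 + 9537 = 9546)
o = 36
n(Q) = (48 + Q)/(36 + Q)
(12048 + n(-150))/(h + 22927) = (12048 + (48 - 150)/(36 - 150))/(9546 + 22927) = (12048 - 102/(-114))/32473 = (12048 - 1/114*(-102))*(1/32473) = (12048 + 17/19)*(1/32473) = (228929/19)*(1/32473) = 228929/616987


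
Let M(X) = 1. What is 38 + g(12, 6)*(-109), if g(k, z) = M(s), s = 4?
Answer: -71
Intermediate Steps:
g(k, z) = 1
38 + g(12, 6)*(-109) = 38 + 1*(-109) = 38 - 109 = -71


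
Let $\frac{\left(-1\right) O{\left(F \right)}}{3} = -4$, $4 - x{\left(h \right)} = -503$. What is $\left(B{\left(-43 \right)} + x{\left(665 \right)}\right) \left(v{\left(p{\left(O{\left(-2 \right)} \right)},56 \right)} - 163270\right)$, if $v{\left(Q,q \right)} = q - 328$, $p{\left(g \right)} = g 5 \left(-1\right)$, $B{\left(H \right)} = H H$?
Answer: $-385304952$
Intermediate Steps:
$B{\left(H \right)} = H^{2}$
$x{\left(h \right)} = 507$ ($x{\left(h \right)} = 4 - -503 = 4 + 503 = 507$)
$O{\left(F \right)} = 12$ ($O{\left(F \right)} = \left(-3\right) \left(-4\right) = 12$)
$p{\left(g \right)} = - 5 g$ ($p{\left(g \right)} = 5 g \left(-1\right) = - 5 g$)
$v{\left(Q,q \right)} = -328 + q$ ($v{\left(Q,q \right)} = q - 328 = -328 + q$)
$\left(B{\left(-43 \right)} + x{\left(665 \right)}\right) \left(v{\left(p{\left(O{\left(-2 \right)} \right)},56 \right)} - 163270\right) = \left(\left(-43\right)^{2} + 507\right) \left(\left(-328 + 56\right) - 163270\right) = \left(1849 + 507\right) \left(-272 - 163270\right) = 2356 \left(-163542\right) = -385304952$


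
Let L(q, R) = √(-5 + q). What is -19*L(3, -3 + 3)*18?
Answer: -342*I*√2 ≈ -483.66*I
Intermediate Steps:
-19*L(3, -3 + 3)*18 = -19*√(-5 + 3)*18 = -19*I*√2*18 = -342*I*√2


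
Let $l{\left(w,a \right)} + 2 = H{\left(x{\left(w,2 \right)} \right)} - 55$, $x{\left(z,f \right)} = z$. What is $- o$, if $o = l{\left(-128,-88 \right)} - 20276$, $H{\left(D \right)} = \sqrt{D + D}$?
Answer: $20333 - 16 i \approx 20333.0 - 16.0 i$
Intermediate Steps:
$H{\left(D \right)} = \sqrt{2} \sqrt{D}$ ($H{\left(D \right)} = \sqrt{2 D} = \sqrt{2} \sqrt{D}$)
$l{\left(w,a \right)} = -57 + \sqrt{2} \sqrt{w}$ ($l{\left(w,a \right)} = -2 + \left(\sqrt{2} \sqrt{w} - 55\right) = -2 + \left(-55 + \sqrt{2} \sqrt{w}\right) = -57 + \sqrt{2} \sqrt{w}$)
$o = -20333 + 16 i$ ($o = \left(-57 + \sqrt{2} \sqrt{-128}\right) - 20276 = \left(-57 + \sqrt{2} \cdot 8 i \sqrt{2}\right) - 20276 = \left(-57 + 16 i\right) - 20276 = -20333 + 16 i \approx -20333.0 + 16.0 i$)
$- o = - (-20333 + 16 i) = 20333 - 16 i$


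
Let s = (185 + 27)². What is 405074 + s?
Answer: 450018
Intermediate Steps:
s = 44944 (s = 212² = 44944)
405074 + s = 405074 + 44944 = 450018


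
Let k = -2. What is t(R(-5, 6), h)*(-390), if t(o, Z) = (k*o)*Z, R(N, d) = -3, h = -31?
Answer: 72540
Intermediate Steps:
t(o, Z) = -2*Z*o (t(o, Z) = (-2*o)*Z = -2*Z*o)
t(R(-5, 6), h)*(-390) = -2*(-31)*(-3)*(-390) = -186*(-390) = 72540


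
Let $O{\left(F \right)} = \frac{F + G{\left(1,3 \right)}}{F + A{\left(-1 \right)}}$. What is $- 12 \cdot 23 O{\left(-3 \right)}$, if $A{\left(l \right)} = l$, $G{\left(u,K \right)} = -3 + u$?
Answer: $-345$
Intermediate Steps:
$O{\left(F \right)} = \frac{-2 + F}{-1 + F}$ ($O{\left(F \right)} = \frac{F + \left(-3 + 1\right)}{F - 1} = \frac{F - 2}{-1 + F} = \frac{-2 + F}{-1 + F}$)
$- 12 \cdot 23 O{\left(-3 \right)} = - 12 \cdot 23 \frac{-2 - 3}{-1 - 3} = - 276 \frac{1}{-4} \left(-5\right) = - 276 \left(\left(- \frac{1}{4}\right) \left(-5\right)\right) = - \frac{276 \cdot 5}{4} = \left(-1\right) 345 = -345$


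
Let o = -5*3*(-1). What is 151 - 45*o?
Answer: -524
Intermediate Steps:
o = 15 (o = -15*(-1) = 15)
151 - 45*o = 151 - 45*15 = 151 - 675 = -524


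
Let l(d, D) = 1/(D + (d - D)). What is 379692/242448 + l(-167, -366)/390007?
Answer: 2060815298125/1315910138476 ≈ 1.5661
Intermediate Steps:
l(d, D) = 1/d
379692/242448 + l(-167, -366)/390007 = 379692/242448 + 1/(-167*390007) = 379692*(1/242448) - 1/167*1/390007 = 31641/20204 - 1/65131169 = 2060815298125/1315910138476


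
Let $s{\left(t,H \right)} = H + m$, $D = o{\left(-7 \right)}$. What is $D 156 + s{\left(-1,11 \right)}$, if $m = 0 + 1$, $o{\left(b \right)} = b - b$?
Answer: $12$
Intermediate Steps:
$o{\left(b \right)} = 0$
$m = 1$
$D = 0$
$s{\left(t,H \right)} = 1 + H$ ($s{\left(t,H \right)} = H + 1 = 1 + H$)
$D 156 + s{\left(-1,11 \right)} = 0 \cdot 156 + \left(1 + 11\right) = 0 + 12 = 12$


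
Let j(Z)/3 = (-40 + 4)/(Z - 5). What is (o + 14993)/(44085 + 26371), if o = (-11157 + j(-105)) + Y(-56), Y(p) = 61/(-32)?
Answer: 6749733/124002560 ≈ 0.054432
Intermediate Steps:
Y(p) = -61/32 (Y(p) = 61*(-1/32) = -61/32)
j(Z) = -108/(-5 + Z) (j(Z) = 3*((-40 + 4)/(Z - 5)) = 3*(-36/(-5 + Z)) = -108/(-5 + Z))
o = -19637947/1760 (o = (-11157 - 108/(-5 - 105)) - 61/32 = (-11157 - 108/(-110)) - 61/32 = (-11157 - 108*(-1/110)) - 61/32 = (-11157 + 54/55) - 61/32 = -613581/55 - 61/32 = -19637947/1760 ≈ -11158.)
(o + 14993)/(44085 + 26371) = (-19637947/1760 + 14993)/(44085 + 26371) = (6749733/1760)/70456 = (6749733/1760)*(1/70456) = 6749733/124002560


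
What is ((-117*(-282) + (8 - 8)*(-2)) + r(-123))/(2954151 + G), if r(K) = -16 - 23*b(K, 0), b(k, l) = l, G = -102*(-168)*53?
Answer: 32978/3862359 ≈ 0.0085383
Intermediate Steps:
G = 908208 (G = 17136*53 = 908208)
r(K) = -16 (r(K) = -16 - 23*0 = -16 + 0 = -16)
((-117*(-282) + (8 - 8)*(-2)) + r(-123))/(2954151 + G) = ((-117*(-282) + (8 - 8)*(-2)) - 16)/(2954151 + 908208) = ((32994 + 0*(-2)) - 16)/3862359 = ((32994 + 0) - 16)*(1/3862359) = (32994 - 16)*(1/3862359) = 32978*(1/3862359) = 32978/3862359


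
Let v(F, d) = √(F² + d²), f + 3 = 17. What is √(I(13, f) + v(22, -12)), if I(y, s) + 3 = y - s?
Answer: √(-4 + 2*√157) ≈ 4.5891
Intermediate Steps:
f = 14 (f = -3 + 17 = 14)
I(y, s) = -3 + y - s (I(y, s) = -3 + (y - s) = -3 + y - s)
√(I(13, f) + v(22, -12)) = √((-3 + 13 - 1*14) + √(22² + (-12)²)) = √((-3 + 13 - 14) + √(484 + 144)) = √(-4 + √628) = √(-4 + 2*√157)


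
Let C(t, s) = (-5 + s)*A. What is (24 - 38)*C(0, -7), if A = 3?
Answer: 504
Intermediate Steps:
C(t, s) = -15 + 3*s (C(t, s) = (-5 + s)*3 = -15 + 3*s)
(24 - 38)*C(0, -7) = (24 - 38)*(-15 + 3*(-7)) = -14*(-15 - 21) = -14*(-36) = 504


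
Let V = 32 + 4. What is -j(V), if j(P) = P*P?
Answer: -1296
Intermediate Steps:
V = 36
j(P) = P²
-j(V) = -1*36² = -1*1296 = -1296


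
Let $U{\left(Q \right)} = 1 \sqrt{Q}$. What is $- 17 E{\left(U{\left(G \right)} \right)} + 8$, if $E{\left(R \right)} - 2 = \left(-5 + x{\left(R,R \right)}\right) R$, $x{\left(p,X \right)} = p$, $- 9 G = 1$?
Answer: $- \frac{217}{9} + \frac{85 i}{3} \approx -24.111 + 28.333 i$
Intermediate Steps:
$G = - \frac{1}{9}$ ($G = \left(- \frac{1}{9}\right) 1 = - \frac{1}{9} \approx -0.11111$)
$U{\left(Q \right)} = \sqrt{Q}$
$E{\left(R \right)} = 2 + R \left(-5 + R\right)$ ($E{\left(R \right)} = 2 + \left(-5 + R\right) R = 2 + R \left(-5 + R\right)$)
$- 17 E{\left(U{\left(G \right)} \right)} + 8 = - 17 \left(2 + \left(\sqrt{- \frac{1}{9}}\right)^{2} - 5 \sqrt{- \frac{1}{9}}\right) + 8 = - 17 \left(2 + \left(\frac{i}{3}\right)^{2} - 5 \frac{i}{3}\right) + 8 = - 17 \left(2 - \frac{1}{9} - \frac{5 i}{3}\right) + 8 = - 17 \left(\frac{17}{9} - \frac{5 i}{3}\right) + 8 = \left(- \frac{289}{9} + \frac{85 i}{3}\right) + 8 = - \frac{217}{9} + \frac{85 i}{3}$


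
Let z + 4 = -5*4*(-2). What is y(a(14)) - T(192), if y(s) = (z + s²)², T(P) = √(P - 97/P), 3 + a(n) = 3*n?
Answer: 2424249 - √110301/24 ≈ 2.4242e+6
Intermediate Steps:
a(n) = -3 + 3*n
z = 36 (z = -4 - 5*4*(-2) = -4 - 20*(-2) = -4 + 40 = 36)
y(s) = (36 + s²)²
y(a(14)) - T(192) = (36 + (-3 + 3*14)²)² - √(192 - 97/192) = (36 + (-3 + 42)²)² - √(192 - 97*1/192) = (36 + 39²)² - √(192 - 97/192) = (36 + 1521)² - √(36767/192) = 1557² - √110301/24 = 2424249 - √110301/24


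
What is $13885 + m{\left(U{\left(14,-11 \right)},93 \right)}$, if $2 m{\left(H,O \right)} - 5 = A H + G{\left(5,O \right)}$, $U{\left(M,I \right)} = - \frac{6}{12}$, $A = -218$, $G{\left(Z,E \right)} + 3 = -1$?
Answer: $13940$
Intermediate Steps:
$G{\left(Z,E \right)} = -4$ ($G{\left(Z,E \right)} = -3 - 1 = -4$)
$U{\left(M,I \right)} = - \frac{1}{2}$ ($U{\left(M,I \right)} = \left(-6\right) \frac{1}{12} = - \frac{1}{2}$)
$m{\left(H,O \right)} = \frac{1}{2} - 109 H$ ($m{\left(H,O \right)} = \frac{5}{2} + \frac{- 218 H - 4}{2} = \frac{5}{2} + \frac{-4 - 218 H}{2} = \frac{5}{2} - \left(2 + 109 H\right) = \frac{1}{2} - 109 H$)
$13885 + m{\left(U{\left(14,-11 \right)},93 \right)} = 13885 + \left(\frac{1}{2} - - \frac{109}{2}\right) = 13885 + \left(\frac{1}{2} + \frac{109}{2}\right) = 13885 + 55 = 13940$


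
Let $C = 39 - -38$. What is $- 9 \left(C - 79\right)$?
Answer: $18$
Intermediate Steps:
$C = 77$ ($C = 39 + 38 = 77$)
$- 9 \left(C - 79\right) = - 9 \left(77 - 79\right) = \left(-9\right) \left(-2\right) = 18$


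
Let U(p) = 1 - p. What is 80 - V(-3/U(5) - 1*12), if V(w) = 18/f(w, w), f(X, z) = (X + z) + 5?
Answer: 2836/35 ≈ 81.029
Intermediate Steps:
f(X, z) = 5 + X + z
V(w) = 18/(5 + 2*w) (V(w) = 18/(5 + w + w) = 18/(5 + 2*w))
80 - V(-3/U(5) - 1*12) = 80 - 18/(5 + 2*(-3/(1 - 1*5) - 1*12)) = 80 - 18/(5 + 2*(-3/(1 - 5) - 12)) = 80 - 18/(5 + 2*(-3/(-4) - 12)) = 80 - 18/(5 + 2*(-3*(-¼) - 12)) = 80 - 18/(5 + 2*(¾ - 12)) = 80 - 18/(5 + 2*(-45/4)) = 80 - 18/(5 - 45/2) = 80 - 18/(-35/2) = 80 - 18*(-2)/35 = 80 - 1*(-36/35) = 80 + 36/35 = 2836/35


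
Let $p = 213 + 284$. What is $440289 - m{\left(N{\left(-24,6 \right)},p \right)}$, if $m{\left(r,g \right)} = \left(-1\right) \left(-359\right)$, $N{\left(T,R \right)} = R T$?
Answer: $439930$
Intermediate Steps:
$p = 497$
$m{\left(r,g \right)} = 359$
$440289 - m{\left(N{\left(-24,6 \right)},p \right)} = 440289 - 359 = 439930$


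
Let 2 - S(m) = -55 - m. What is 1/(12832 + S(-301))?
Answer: 1/12588 ≈ 7.9441e-5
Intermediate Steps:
S(m) = 57 + m (S(m) = 2 - (-55 - m) = 2 + (55 + m) = 57 + m)
1/(12832 + S(-301)) = 1/(12832 + (57 - 301)) = 1/(12832 - 244) = 1/12588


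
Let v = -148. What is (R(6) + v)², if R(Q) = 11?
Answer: 18769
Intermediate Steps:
(R(6) + v)² = (11 - 148)² = (-137)² = 18769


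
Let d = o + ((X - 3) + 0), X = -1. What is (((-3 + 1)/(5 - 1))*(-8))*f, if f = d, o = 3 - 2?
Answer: -12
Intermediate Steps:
o = 1
d = -3 (d = 1 + ((-1 - 3) + 0) = 1 + (-4 + 0) = 1 - 4 = -3)
f = -3
(((-3 + 1)/(5 - 1))*(-8))*f = (((-3 + 1)/(5 - 1))*(-8))*(-3) = (-2/4*(-8))*(-3) = (-2*¼*(-8))*(-3) = -½*(-8)*(-3) = 4*(-3) = -12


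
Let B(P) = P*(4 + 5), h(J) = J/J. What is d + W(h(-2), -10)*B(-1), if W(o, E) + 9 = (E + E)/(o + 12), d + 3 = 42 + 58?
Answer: 2494/13 ≈ 191.85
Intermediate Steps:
h(J) = 1
d = 97 (d = -3 + (42 + 58) = -3 + 100 = 97)
B(P) = 9*P (B(P) = P*9 = 9*P)
W(o, E) = -9 + 2*E/(12 + o) (W(o, E) = -9 + (E + E)/(o + 12) = -9 + (2*E)/(12 + o) = -9 + 2*E/(12 + o))
d + W(h(-2), -10)*B(-1) = 97 + ((-108 - 9*1 + 2*(-10))/(12 + 1))*(9*(-1)) = 97 + ((-108 - 9 - 20)/13)*(-9) = 97 + ((1/13)*(-137))*(-9) = 97 - 137/13*(-9) = 97 + 1233/13 = 2494/13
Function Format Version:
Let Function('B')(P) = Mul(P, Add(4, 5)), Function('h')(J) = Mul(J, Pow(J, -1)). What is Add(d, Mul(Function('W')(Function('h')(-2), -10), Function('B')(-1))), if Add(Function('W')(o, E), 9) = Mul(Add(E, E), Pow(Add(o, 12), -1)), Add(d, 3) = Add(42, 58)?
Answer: Rational(2494, 13) ≈ 191.85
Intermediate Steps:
Function('h')(J) = 1
d = 97 (d = Add(-3, Add(42, 58)) = Add(-3, 100) = 97)
Function('B')(P) = Mul(9, P) (Function('B')(P) = Mul(P, 9) = Mul(9, P))
Function('W')(o, E) = Add(-9, Mul(2, E, Pow(Add(12, o), -1))) (Function('W')(o, E) = Add(-9, Mul(Add(E, E), Pow(Add(o, 12), -1))) = Add(-9, Mul(Mul(2, E), Pow(Add(12, o), -1))) = Add(-9, Mul(2, E, Pow(Add(12, o), -1))))
Add(d, Mul(Function('W')(Function('h')(-2), -10), Function('B')(-1))) = Add(97, Mul(Mul(Pow(Add(12, 1), -1), Add(-108, Mul(-9, 1), Mul(2, -10))), Mul(9, -1))) = Add(97, Mul(Mul(Pow(13, -1), Add(-108, -9, -20)), -9)) = Add(97, Mul(Mul(Rational(1, 13), -137), -9)) = Add(97, Mul(Rational(-137, 13), -9)) = Add(97, Rational(1233, 13)) = Rational(2494, 13)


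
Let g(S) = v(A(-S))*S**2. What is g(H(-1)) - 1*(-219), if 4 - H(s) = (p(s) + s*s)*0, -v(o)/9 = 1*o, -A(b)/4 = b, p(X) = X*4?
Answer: -2085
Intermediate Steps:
p(X) = 4*X
A(b) = -4*b
v(o) = -9*o
H(s) = 4 (H(s) = 4 - (4*s + s*s)*0 = 4 - (4*s + s**2)*0 = 4 - (s**2 + 4*s)*0 = 4 - 1*0 = 4 + 0 = 4)
g(S) = -36*S**3 (g(S) = (-(-36)*(-S))*S**2 = (-36*S)*S**2 = -36*S**3)
g(H(-1)) - 1*(-219) = -36*4**3 - 1*(-219) = -36*64 + 219 = -2304 + 219 = -2085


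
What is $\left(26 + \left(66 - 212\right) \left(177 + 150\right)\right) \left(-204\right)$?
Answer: $9734064$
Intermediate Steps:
$\left(26 + \left(66 - 212\right) \left(177 + 150\right)\right) \left(-204\right) = \left(26 - 47742\right) \left(-204\right) = \left(-47716\right) \left(-204\right) = 9734064$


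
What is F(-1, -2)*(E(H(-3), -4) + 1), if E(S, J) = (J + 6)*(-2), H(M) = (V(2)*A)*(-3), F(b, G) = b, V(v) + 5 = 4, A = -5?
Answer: 3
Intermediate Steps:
V(v) = -1 (V(v) = -5 + 4 = -1)
H(M) = -15 (H(M) = -1*(-5)*(-3) = 5*(-3) = -15)
E(S, J) = -12 - 2*J (E(S, J) = (6 + J)*(-2) = -12 - 2*J)
F(-1, -2)*(E(H(-3), -4) + 1) = -((-12 - 2*(-4)) + 1) = -((-12 + 8) + 1) = -(-4 + 1) = -1*(-3) = 3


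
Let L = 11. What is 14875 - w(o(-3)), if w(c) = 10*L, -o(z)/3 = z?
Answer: 14765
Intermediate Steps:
o(z) = -3*z
w(c) = 110 (w(c) = 10*11 = 110)
14875 - w(o(-3)) = 14875 - 1*110 = 14875 - 110 = 14765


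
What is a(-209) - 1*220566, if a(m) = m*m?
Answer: -176885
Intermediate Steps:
a(m) = m²
a(-209) - 1*220566 = (-209)² - 1*220566 = 43681 - 220566 = -176885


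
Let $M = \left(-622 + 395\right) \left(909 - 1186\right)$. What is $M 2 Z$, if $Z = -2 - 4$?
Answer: $-754548$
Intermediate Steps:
$M = 62879$ ($M = \left(-227\right) \left(-277\right) = 62879$)
$Z = -6$ ($Z = -2 - 4 = -6$)
$M 2 Z = 62879 \cdot 2 \left(-6\right) = 62879 \left(-12\right) = -754548$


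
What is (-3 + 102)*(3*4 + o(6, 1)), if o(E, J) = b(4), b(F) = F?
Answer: 1584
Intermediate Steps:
o(E, J) = 4
(-3 + 102)*(3*4 + o(6, 1)) = (-3 + 102)*(3*4 + 4) = 99*(12 + 4) = 99*16 = 1584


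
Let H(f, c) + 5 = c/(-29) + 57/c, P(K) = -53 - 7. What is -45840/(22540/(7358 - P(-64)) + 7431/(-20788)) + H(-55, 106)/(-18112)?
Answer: -196781565698973125147/11509356656480128 ≈ -17098.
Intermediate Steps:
P(K) = -60
H(f, c) = -5 + 57/c - c/29 (H(f, c) = -5 + (c/(-29) + 57/c) = -5 + (c*(-1/29) + 57/c) = -5 + (-c/29 + 57/c) = -5 + (57/c - c/29) = -5 + 57/c - c/29)
-45840/(22540/(7358 - P(-64)) + 7431/(-20788)) + H(-55, 106)/(-18112) = -45840/(22540/(7358 - 1*(-60)) + 7431/(-20788)) + (-5 + 57/106 - 1/29*106)/(-18112) = -45840/(22540/(7358 + 60) + 7431*(-1/20788)) + (-5 + 57*(1/106) - 106/29)*(-1/18112) = -45840/(22540/7418 - 7431/20788) + (-5 + 57/106 - 106/29)*(-1/18112) = -45840/(22540*(1/7418) - 7431/20788) - 24953/3074*(-1/18112) = -45840/(11270/3709 - 7431/20788) + 24953/55676288 = -45840/206719181/77102692 + 24953/55676288 = -45840*77102692/206719181 + 24953/55676288 = -3534387401280/206719181 + 24953/55676288 = -196781565698973125147/11509356656480128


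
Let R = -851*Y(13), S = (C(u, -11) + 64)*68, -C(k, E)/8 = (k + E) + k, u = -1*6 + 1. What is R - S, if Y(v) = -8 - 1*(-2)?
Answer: -10670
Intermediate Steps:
Y(v) = -6 (Y(v) = -8 + 2 = -6)
u = -5 (u = -6 + 1 = -5)
C(k, E) = -16*k - 8*E (C(k, E) = -8*((k + E) + k) = -8*((E + k) + k) = -8*(E + 2*k) = -16*k - 8*E)
S = 15776 (S = ((-16*(-5) - 8*(-11)) + 64)*68 = ((80 + 88) + 64)*68 = (168 + 64)*68 = 232*68 = 15776)
R = 5106 (R = -851*(-6) = 5106)
R - S = 5106 - 1*15776 = 5106 - 15776 = -10670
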